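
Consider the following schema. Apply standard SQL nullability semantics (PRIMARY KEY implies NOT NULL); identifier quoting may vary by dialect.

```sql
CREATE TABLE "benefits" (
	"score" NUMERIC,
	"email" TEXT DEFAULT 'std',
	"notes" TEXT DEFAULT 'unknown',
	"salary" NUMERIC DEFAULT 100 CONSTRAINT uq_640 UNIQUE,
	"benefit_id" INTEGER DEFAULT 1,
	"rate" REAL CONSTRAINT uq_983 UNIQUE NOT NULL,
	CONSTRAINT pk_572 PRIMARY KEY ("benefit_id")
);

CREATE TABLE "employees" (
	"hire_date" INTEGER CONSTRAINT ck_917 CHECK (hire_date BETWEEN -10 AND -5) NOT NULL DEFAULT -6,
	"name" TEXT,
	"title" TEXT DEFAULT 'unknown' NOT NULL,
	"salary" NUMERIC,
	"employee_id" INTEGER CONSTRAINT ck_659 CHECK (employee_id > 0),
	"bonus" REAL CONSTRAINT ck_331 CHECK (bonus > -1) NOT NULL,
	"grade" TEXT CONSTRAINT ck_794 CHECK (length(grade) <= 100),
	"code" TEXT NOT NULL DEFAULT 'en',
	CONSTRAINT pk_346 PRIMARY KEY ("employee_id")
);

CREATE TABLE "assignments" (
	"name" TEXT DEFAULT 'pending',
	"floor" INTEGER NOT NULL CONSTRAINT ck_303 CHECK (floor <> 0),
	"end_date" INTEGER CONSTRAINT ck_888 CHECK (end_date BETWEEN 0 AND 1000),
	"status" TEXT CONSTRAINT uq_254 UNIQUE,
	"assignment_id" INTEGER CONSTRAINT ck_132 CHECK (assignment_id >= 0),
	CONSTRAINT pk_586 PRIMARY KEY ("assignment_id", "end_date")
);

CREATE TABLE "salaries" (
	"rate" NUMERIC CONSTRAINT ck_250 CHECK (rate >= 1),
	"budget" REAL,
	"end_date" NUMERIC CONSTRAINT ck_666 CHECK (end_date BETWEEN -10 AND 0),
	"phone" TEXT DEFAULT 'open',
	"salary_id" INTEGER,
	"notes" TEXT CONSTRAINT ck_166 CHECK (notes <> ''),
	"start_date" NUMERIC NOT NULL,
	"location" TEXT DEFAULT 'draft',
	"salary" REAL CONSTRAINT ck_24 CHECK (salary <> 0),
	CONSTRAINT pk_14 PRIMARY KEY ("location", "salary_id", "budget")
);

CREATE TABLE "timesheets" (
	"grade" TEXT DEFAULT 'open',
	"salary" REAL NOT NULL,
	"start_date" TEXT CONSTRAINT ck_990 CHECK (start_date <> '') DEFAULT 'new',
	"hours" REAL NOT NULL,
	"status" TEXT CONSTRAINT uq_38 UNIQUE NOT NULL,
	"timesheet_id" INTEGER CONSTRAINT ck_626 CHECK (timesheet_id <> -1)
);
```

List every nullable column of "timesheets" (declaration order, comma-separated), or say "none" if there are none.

grade, start_date, timesheet_id

- grade: DEFAULT only fills an omitted column; an explicit NULL is still allowed → nullable.
- salary: declared NOT NULL → not nullable.
- start_date: CHECK does not forbid NULL (a CHECK constraint passes when its expression is NULL) → nullable.
- hours: declared NOT NULL → not nullable.
- status: declared NOT NULL → not nullable.
- timesheet_id: CHECK does not forbid NULL (a CHECK constraint passes when its expression is NULL) → nullable.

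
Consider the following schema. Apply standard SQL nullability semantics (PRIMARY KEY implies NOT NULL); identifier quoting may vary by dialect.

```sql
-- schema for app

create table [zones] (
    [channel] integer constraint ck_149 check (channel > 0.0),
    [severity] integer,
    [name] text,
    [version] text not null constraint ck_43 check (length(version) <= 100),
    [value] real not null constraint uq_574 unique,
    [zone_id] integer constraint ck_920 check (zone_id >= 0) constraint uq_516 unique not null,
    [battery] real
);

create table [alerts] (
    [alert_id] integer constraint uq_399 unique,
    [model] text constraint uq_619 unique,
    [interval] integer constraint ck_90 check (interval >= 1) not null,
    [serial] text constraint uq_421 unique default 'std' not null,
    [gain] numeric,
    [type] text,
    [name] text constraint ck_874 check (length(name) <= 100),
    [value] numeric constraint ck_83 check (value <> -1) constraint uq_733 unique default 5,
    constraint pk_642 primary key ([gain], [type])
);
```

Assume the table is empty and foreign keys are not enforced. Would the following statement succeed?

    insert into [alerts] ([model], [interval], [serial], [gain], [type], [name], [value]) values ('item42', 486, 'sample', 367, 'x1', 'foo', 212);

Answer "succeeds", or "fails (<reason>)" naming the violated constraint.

NOT NULL columns: gain is supplied; interval is supplied; serial is supplied; type is supplied.
CHECK constraints: 486 satisfies (interval >= 1); 'foo' satisfies (length(name) <= 100); 212 satisfies (value <> -1).
No constraint is violated.

succeeds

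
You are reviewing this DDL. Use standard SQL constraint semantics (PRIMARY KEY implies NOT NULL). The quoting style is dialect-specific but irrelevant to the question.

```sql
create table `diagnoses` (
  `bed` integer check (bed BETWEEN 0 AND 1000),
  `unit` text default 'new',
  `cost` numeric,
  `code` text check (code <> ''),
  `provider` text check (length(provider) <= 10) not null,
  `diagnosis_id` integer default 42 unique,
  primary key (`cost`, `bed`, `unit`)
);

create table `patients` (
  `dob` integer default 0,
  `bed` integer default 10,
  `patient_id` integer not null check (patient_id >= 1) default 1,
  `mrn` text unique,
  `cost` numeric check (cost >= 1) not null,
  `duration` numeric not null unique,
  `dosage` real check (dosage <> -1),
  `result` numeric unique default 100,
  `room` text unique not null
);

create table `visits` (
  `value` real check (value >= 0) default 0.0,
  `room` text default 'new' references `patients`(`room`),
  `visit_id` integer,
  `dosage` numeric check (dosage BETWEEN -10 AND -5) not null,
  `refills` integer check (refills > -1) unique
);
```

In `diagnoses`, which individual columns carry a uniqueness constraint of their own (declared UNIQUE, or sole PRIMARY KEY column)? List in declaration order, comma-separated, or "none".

- bed: part of a composite PRIMARY KEY — only the tuple is unique, not this column on its own.
- unit: part of a composite PRIMARY KEY — only the tuple is unique, not this column on its own.
- cost: part of a composite PRIMARY KEY — only the tuple is unique, not this column on its own.
- code: no UNIQUE or single-column PK constraint.
- provider: no UNIQUE or single-column PK constraint.
- diagnosis_id: declared UNIQUE → unique.

diagnosis_id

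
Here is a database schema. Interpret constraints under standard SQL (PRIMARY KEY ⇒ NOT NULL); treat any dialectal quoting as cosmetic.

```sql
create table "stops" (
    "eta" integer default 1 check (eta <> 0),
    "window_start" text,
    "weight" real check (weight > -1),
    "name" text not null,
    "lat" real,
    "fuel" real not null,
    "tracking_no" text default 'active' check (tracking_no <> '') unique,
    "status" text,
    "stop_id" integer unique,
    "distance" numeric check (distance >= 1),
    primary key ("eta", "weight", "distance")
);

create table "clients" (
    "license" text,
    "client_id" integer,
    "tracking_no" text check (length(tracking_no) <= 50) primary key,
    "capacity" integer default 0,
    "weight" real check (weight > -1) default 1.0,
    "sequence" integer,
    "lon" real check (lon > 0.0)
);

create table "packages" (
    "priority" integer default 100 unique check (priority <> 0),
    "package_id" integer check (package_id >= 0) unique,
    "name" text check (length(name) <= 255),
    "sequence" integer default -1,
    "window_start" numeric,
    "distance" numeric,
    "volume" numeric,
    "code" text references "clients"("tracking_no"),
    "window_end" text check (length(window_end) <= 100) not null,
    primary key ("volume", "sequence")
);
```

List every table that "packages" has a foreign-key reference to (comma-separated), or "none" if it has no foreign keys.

- code REFERENCES clients(tracking_no).

clients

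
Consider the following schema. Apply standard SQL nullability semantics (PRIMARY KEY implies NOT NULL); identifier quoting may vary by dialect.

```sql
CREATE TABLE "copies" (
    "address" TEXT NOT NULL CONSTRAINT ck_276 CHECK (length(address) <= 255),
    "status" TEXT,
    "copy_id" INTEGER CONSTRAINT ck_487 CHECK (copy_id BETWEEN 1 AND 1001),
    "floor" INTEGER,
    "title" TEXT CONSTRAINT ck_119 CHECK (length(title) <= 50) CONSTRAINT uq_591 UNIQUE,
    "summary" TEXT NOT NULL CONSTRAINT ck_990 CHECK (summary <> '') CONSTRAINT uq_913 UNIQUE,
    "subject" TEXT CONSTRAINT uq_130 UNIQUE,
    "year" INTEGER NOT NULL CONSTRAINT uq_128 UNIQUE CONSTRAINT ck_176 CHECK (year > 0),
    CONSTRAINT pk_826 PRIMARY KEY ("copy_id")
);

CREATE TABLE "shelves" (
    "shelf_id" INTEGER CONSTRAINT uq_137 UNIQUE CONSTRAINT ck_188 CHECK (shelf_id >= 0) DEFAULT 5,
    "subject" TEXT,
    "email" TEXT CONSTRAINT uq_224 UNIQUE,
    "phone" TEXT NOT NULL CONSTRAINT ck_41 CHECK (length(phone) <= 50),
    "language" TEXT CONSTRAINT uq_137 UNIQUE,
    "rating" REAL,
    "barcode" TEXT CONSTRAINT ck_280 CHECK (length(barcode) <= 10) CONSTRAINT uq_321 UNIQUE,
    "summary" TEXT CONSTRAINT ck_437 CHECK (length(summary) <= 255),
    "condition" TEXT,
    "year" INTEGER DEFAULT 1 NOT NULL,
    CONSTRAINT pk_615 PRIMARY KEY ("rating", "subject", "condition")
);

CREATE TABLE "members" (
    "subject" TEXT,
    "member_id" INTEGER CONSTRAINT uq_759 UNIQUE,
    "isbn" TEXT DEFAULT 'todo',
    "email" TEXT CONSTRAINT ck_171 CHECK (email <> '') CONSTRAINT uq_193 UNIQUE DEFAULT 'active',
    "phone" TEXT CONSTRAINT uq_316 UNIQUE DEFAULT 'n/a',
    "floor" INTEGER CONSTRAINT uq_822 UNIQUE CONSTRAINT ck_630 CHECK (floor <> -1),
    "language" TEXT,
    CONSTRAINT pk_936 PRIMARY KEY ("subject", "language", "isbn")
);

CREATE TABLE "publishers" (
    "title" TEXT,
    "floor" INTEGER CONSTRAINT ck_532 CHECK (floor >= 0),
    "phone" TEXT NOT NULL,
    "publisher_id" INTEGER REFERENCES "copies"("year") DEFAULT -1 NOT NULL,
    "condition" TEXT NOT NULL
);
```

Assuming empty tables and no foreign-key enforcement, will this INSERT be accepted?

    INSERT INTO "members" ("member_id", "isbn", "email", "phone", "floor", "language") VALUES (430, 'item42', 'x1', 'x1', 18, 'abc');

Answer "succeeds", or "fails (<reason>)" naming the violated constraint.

fails (NOT NULL on subject)

subject is omitted from the column list and has no DEFAULT, so it would receive NULL.
But subject is part of the PRIMARY KEY (implied NOT NULL).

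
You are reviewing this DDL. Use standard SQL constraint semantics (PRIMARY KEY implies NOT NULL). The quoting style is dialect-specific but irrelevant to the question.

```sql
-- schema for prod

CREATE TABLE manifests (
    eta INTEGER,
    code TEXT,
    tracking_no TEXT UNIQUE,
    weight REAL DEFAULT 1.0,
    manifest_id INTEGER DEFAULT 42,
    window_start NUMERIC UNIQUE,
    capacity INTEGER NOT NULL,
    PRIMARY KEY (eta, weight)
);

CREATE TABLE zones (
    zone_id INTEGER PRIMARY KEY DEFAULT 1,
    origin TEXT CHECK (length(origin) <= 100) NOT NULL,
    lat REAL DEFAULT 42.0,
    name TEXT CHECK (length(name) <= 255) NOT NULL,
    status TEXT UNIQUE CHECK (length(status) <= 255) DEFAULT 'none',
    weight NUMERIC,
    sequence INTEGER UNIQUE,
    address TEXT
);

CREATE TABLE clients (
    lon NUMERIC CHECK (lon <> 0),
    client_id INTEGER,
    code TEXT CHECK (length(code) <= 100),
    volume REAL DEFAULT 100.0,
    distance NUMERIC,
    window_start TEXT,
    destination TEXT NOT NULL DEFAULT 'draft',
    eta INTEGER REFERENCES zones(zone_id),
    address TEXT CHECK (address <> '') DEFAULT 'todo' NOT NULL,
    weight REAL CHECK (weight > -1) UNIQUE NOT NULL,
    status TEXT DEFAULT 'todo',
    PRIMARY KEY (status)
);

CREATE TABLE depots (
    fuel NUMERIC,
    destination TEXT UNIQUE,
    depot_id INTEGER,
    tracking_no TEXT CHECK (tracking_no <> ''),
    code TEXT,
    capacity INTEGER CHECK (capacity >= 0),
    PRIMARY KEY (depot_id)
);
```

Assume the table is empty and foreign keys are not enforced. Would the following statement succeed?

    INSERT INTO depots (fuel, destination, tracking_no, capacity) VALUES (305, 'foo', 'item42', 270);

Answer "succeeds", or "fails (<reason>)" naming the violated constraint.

depot_id is omitted from the column list and has no DEFAULT, so it would receive NULL.
But depot_id is part of the PRIMARY KEY (implied NOT NULL).

fails (NOT NULL on depot_id)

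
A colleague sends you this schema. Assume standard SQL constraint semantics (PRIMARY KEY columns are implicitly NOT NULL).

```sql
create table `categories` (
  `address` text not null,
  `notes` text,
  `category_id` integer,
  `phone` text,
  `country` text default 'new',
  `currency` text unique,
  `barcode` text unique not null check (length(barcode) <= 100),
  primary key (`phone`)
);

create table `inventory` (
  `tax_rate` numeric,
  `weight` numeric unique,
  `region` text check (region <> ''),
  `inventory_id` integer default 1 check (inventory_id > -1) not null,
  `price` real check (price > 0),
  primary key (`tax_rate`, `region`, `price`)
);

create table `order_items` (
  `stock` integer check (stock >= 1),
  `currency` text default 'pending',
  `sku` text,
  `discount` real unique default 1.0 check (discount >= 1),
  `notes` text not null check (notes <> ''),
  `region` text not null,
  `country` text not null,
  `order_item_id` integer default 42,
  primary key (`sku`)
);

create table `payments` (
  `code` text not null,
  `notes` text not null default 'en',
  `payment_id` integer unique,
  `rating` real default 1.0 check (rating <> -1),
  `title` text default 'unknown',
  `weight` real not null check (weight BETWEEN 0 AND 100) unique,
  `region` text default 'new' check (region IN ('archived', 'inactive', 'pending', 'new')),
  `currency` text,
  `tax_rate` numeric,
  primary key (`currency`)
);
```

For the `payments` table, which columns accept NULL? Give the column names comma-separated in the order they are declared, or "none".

- code: declared NOT NULL → not nullable.
- notes: declared NOT NULL → not nullable.
- payment_id: UNIQUE does not imply NOT NULL → nullable.
- rating: CHECK does not forbid NULL (a CHECK constraint passes when its expression is NULL) → nullable.
- title: DEFAULT only fills an omitted column; an explicit NULL is still allowed → nullable.
- weight: declared NOT NULL → not nullable.
- region: CHECK does not forbid NULL (a CHECK constraint passes when its expression is NULL) → nullable.
- currency: part of the PRIMARY KEY, which implies NOT NULL → not nullable.
- tax_rate: no NOT NULL constraint applies → nullable.

payment_id, rating, title, region, tax_rate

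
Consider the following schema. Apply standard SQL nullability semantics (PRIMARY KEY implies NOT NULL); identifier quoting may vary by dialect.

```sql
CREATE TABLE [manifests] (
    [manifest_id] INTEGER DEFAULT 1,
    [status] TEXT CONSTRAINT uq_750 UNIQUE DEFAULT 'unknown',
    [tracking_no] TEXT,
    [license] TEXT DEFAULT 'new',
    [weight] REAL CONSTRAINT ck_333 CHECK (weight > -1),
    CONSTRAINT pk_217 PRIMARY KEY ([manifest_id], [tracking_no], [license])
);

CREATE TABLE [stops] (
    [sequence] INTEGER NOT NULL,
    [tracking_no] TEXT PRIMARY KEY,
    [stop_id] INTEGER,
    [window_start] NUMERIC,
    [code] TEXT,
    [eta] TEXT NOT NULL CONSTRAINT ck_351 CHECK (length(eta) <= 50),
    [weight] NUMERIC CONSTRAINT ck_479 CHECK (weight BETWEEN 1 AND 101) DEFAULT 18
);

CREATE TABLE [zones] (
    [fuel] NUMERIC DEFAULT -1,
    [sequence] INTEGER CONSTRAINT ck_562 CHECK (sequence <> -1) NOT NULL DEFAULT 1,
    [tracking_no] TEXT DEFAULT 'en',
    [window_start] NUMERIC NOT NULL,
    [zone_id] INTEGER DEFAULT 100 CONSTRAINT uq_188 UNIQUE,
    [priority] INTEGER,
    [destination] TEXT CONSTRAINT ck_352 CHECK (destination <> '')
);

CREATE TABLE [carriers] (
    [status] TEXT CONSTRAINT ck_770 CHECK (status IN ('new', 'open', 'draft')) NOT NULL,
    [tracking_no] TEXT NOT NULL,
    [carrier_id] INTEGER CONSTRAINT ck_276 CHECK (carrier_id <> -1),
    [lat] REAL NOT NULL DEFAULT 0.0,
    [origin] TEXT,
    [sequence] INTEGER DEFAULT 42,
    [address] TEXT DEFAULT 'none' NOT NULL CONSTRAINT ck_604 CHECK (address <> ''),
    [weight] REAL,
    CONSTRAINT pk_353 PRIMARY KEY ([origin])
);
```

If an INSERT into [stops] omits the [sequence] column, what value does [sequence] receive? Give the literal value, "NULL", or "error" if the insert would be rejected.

error

sequence has no DEFAULT clause.
Omitting it would insert NULL, but it is declared NOT NULL, so the INSERT fails.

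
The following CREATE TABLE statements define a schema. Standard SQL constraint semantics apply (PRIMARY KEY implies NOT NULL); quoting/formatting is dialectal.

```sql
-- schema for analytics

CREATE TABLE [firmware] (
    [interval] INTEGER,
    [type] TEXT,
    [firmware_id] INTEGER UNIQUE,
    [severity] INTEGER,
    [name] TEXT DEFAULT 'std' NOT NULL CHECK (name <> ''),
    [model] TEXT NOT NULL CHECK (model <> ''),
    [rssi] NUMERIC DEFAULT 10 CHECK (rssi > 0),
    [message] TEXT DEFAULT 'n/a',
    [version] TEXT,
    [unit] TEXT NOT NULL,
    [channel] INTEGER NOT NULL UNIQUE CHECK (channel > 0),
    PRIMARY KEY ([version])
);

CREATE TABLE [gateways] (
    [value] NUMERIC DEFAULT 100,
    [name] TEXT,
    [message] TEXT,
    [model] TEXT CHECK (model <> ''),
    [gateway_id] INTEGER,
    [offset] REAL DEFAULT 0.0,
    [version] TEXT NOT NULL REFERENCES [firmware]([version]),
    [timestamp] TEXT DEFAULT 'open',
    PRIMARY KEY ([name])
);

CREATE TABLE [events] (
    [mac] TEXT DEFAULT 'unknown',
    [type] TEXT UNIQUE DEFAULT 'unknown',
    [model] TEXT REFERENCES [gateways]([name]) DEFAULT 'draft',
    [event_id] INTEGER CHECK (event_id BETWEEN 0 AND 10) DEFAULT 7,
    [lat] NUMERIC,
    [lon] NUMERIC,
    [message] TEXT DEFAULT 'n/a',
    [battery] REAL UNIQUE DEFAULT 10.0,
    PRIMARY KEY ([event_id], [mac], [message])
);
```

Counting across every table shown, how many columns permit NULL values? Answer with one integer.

firmware: 6 nullable (interval, type, firmware_id, severity, rssi, message — PK (version) and explicit NOT NULL columns excluded).
gateways: 6 nullable (value, message, model, gateway_id, offset, timestamp — PK (name) and explicit NOT NULL columns excluded).
events: 5 nullable (type, model, lat, lon, battery — PK (event_id, mac, message) and explicit NOT NULL columns excluded).
Total: 6 + 6 + 5 = 17.

17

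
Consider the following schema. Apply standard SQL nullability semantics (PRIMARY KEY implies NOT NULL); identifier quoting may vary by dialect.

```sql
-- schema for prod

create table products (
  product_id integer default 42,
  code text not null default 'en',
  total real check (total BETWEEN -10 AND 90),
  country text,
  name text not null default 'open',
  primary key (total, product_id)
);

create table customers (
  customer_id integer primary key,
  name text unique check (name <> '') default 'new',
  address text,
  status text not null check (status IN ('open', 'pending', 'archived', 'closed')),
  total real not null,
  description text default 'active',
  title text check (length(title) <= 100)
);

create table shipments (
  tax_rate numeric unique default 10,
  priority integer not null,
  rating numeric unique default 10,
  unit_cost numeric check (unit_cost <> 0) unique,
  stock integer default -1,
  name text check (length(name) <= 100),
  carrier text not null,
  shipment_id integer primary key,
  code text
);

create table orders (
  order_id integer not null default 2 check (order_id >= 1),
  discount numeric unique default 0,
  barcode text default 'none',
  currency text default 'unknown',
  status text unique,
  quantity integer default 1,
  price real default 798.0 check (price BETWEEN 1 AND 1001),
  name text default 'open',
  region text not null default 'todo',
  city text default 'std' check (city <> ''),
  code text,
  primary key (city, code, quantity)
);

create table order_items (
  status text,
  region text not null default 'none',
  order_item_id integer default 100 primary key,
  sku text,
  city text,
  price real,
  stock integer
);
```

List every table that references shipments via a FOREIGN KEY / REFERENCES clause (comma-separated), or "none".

none

No REFERENCES clause anywhere in the schema names shipments.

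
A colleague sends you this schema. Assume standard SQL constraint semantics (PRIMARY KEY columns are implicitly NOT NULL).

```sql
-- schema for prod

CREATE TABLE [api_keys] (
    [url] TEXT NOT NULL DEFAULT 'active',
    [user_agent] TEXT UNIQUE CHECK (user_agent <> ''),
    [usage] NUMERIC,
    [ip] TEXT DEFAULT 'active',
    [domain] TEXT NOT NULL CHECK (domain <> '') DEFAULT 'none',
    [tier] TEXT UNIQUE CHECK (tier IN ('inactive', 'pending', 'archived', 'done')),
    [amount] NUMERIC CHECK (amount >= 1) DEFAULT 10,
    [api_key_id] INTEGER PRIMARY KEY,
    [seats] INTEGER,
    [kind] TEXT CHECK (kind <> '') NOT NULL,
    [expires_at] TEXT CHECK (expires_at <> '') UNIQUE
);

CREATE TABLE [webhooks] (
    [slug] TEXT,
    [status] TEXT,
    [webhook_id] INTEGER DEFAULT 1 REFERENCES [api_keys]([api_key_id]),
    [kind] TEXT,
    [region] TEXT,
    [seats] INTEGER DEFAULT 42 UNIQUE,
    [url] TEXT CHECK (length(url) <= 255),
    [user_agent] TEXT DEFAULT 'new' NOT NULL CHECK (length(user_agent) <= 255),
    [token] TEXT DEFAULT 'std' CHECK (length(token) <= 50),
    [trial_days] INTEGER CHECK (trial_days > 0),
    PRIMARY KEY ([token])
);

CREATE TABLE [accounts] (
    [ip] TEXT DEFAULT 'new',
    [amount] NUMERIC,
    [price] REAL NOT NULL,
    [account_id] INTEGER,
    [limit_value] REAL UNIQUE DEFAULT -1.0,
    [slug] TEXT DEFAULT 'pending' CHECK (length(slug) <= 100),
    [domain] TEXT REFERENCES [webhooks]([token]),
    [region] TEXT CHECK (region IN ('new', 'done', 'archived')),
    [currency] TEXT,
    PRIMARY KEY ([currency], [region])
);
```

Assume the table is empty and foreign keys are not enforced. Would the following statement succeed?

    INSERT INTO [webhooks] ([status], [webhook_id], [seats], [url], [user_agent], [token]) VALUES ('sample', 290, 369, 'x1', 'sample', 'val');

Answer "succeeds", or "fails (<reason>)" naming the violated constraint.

NOT NULL columns: token is supplied; user_agent is supplied.
CHECK constraints: 'x1' satisfies (length(url) <= 255); 'sample' satisfies (length(user_agent) <= 255); 'val' satisfies (length(token) <= 50).
No constraint is violated.

succeeds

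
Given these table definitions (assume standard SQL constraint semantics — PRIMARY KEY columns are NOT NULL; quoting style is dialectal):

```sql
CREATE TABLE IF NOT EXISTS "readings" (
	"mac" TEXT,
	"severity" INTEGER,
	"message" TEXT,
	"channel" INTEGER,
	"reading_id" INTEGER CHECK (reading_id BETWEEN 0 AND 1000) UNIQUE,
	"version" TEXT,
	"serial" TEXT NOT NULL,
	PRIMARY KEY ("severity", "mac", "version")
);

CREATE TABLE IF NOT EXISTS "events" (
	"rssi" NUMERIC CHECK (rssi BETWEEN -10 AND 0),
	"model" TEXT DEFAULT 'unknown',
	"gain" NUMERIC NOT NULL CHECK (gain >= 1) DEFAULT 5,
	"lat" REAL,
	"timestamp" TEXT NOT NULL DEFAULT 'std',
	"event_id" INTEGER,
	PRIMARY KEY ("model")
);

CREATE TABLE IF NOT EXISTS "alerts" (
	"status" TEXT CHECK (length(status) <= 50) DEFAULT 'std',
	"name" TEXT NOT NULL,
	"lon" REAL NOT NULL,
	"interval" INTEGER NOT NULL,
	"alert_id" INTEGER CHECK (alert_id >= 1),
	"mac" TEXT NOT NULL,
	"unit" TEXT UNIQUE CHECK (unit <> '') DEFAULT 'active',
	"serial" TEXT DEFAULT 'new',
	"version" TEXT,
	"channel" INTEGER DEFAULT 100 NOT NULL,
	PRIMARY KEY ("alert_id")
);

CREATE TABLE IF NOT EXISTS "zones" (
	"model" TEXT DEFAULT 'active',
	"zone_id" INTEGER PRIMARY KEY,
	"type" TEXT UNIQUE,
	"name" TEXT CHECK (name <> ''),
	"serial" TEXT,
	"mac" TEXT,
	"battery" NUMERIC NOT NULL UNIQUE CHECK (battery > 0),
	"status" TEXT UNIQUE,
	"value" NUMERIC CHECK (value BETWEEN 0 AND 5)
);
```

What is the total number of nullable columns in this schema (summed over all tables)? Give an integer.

readings: 3 nullable (message, channel, reading_id — PK (severity, mac, version) and explicit NOT NULL columns excluded).
events: 3 nullable (rssi, lat, event_id — PK (model) and explicit NOT NULL columns excluded).
alerts: 4 nullable (status, unit, serial, version — PK (alert_id) and explicit NOT NULL columns excluded).
zones: 7 nullable (model, type, name, serial, mac, status, value — PK (zone_id) and explicit NOT NULL columns excluded).
Total: 3 + 3 + 4 + 7 = 17.

17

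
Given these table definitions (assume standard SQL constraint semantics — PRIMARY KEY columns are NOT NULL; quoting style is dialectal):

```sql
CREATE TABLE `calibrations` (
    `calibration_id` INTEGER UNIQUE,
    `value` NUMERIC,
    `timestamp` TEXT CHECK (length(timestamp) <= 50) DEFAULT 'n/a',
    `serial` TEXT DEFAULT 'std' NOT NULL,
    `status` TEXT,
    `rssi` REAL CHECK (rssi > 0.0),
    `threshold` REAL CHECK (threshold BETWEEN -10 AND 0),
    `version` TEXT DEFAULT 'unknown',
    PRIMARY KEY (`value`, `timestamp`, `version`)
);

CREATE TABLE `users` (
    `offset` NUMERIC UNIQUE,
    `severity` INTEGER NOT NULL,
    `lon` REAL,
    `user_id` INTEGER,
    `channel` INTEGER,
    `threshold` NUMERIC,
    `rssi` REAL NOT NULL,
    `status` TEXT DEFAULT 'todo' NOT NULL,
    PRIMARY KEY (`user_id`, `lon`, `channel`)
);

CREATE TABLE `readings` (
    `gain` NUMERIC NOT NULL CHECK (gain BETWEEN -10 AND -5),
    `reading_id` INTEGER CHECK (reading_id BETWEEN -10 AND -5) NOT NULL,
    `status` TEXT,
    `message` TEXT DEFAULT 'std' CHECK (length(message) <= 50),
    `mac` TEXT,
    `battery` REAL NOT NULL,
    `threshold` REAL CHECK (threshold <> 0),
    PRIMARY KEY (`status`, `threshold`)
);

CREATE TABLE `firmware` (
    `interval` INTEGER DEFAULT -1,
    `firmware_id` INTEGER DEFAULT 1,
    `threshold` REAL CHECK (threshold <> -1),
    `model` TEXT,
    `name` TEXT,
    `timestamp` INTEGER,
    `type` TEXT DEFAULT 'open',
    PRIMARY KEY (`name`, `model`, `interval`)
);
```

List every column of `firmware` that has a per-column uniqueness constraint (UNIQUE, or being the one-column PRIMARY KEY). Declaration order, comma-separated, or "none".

- interval: part of a composite PRIMARY KEY — only the tuple is unique, not this column on its own.
- firmware_id: no UNIQUE or single-column PK constraint.
- threshold: no UNIQUE or single-column PK constraint.
- model: part of a composite PRIMARY KEY — only the tuple is unique, not this column on its own.
- name: part of a composite PRIMARY KEY — only the tuple is unique, not this column on its own.
- timestamp: no UNIQUE or single-column PK constraint.
- type: no UNIQUE or single-column PK constraint.

none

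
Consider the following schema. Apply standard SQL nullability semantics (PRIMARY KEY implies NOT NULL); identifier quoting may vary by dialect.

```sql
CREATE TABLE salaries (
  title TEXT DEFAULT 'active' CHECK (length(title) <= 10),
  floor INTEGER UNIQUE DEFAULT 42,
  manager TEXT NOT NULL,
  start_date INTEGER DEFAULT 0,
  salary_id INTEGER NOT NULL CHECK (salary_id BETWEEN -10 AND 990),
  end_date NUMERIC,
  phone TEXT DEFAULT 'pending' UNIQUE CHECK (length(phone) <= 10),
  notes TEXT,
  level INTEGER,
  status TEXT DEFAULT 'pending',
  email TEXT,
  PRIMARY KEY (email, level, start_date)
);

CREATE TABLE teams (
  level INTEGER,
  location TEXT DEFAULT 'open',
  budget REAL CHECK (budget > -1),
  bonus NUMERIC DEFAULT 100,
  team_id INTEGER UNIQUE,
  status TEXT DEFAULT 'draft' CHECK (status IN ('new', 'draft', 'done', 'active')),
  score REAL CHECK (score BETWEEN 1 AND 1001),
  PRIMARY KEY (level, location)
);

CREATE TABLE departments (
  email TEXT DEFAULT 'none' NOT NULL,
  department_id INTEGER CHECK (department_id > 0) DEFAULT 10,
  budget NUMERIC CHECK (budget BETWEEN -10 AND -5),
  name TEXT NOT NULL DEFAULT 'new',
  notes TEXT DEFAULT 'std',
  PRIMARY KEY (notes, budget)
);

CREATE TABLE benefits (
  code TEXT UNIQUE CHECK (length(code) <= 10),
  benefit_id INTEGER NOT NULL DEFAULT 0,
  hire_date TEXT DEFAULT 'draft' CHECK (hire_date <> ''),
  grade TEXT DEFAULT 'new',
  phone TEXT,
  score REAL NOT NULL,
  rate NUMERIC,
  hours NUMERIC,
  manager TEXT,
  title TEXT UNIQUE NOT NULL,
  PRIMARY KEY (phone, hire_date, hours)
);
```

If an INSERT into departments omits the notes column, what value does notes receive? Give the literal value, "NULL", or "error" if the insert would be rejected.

notes has an explicit DEFAULT 'std'.
When the column is omitted from an INSERT, that default is used.

'std'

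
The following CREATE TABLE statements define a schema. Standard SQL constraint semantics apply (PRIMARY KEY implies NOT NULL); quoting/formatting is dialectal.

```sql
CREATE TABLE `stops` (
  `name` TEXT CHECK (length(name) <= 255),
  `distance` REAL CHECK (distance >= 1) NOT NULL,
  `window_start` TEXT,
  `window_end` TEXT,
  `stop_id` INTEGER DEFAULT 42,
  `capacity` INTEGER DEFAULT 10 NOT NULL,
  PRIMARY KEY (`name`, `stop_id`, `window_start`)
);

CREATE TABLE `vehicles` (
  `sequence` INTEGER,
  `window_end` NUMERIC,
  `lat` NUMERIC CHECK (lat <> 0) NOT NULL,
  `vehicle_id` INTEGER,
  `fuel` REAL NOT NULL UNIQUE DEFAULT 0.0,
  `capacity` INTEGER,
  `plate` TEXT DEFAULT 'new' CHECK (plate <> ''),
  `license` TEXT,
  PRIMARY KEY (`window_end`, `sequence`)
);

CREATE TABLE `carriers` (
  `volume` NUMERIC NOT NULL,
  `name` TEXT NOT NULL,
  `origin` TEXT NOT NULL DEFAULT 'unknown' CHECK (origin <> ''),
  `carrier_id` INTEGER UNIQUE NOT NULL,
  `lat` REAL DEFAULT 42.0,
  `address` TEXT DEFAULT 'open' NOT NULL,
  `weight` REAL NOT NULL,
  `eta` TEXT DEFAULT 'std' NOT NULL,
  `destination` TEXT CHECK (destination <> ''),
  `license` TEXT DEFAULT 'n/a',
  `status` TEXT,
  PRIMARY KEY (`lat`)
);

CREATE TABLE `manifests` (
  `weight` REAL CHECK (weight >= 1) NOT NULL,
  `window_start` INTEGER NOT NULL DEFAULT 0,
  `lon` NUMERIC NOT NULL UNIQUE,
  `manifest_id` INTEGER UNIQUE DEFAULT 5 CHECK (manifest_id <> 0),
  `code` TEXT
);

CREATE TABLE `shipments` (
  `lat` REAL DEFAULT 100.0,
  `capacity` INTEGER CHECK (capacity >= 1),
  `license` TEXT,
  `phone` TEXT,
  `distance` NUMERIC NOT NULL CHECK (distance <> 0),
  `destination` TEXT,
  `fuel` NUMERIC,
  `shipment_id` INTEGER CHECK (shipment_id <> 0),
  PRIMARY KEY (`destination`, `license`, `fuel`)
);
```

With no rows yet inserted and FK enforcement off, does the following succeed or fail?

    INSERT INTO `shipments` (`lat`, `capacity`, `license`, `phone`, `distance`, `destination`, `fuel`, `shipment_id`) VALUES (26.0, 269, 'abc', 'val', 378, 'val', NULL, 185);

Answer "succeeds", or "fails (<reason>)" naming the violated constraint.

fuel is explicitly set to NULL, but fuel is part of the PRIMARY KEY (implied NOT NULL).

fails (NOT NULL on fuel)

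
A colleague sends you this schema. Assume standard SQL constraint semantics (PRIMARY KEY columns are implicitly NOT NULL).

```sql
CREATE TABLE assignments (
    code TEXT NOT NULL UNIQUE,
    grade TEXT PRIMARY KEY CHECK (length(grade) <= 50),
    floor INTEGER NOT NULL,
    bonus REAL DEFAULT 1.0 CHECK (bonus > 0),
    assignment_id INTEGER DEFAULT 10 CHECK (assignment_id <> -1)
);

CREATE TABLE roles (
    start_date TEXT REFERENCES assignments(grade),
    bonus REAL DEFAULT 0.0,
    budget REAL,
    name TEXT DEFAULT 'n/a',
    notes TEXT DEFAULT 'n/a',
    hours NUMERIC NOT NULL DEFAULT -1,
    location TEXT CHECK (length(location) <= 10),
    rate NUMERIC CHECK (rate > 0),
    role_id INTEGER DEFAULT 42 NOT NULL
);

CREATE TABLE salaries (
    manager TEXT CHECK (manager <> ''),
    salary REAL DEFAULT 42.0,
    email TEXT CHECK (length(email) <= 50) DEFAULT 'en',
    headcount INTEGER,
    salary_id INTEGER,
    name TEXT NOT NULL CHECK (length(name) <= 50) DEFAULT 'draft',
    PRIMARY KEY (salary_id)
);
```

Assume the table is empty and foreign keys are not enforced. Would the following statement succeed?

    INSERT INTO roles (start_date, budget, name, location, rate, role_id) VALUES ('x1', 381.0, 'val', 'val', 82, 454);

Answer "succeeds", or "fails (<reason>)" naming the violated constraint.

succeeds

NOT NULL columns: hours defaults to -1; role_id is supplied.
CHECK constraints: 'val' satisfies (length(location) <= 10); 82 satisfies (rate > 0).
No constraint is violated.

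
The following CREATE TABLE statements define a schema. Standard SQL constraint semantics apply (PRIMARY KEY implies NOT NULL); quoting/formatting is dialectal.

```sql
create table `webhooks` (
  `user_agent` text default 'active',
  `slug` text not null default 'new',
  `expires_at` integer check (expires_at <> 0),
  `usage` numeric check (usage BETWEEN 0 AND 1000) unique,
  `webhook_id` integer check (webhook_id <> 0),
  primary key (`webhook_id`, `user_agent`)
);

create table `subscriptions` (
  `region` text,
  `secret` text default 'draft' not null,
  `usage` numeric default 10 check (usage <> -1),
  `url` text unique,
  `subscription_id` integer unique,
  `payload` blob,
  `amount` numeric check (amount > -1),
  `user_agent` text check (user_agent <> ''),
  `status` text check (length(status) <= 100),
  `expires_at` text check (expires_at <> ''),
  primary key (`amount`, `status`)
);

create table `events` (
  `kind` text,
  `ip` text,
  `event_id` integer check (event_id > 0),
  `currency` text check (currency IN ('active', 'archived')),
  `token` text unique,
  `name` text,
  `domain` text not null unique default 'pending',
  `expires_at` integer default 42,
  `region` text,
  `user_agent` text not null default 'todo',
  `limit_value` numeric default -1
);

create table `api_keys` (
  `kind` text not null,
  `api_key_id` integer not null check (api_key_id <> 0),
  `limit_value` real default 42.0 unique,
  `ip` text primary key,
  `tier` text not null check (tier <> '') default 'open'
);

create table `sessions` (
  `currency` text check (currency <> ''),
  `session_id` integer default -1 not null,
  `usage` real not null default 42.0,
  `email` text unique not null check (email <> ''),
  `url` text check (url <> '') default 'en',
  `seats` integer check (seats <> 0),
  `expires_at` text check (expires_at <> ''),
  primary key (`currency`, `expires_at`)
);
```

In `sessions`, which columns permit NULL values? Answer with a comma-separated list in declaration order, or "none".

url, seats

- currency: part of the PRIMARY KEY, which implies NOT NULL → not nullable.
- session_id: declared NOT NULL → not nullable.
- usage: declared NOT NULL → not nullable.
- email: declared NOT NULL → not nullable.
- url: CHECK does not forbid NULL (a CHECK constraint passes when its expression is NULL) → nullable.
- seats: CHECK does not forbid NULL (a CHECK constraint passes when its expression is NULL) → nullable.
- expires_at: part of the PRIMARY KEY, which implies NOT NULL → not nullable.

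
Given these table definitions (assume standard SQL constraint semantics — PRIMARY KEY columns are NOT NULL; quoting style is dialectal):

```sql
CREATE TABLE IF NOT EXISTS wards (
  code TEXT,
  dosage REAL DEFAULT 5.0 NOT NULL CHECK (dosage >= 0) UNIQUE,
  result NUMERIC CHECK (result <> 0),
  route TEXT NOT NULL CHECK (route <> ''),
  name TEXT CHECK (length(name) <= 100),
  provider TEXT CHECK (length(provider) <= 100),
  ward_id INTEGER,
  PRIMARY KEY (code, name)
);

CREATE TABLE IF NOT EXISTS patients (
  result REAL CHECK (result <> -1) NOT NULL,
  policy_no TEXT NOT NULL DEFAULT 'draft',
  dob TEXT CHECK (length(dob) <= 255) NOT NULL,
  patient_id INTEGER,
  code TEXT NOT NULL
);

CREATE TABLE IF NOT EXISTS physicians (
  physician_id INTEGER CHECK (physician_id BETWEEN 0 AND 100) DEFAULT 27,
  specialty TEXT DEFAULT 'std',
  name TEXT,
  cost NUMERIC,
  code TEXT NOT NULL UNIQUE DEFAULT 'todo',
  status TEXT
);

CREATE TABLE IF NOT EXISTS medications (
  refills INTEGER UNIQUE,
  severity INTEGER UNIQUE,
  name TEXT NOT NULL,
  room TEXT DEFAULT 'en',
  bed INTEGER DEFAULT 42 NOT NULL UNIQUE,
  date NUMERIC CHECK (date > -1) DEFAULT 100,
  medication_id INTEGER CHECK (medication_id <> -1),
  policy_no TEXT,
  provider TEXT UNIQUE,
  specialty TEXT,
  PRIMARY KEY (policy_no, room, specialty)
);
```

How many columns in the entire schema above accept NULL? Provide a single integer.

wards: 3 nullable (result, provider, ward_id — PK (code, name) and explicit NOT NULL columns excluded).
patients: 1 nullable (patient_id — PK none and explicit NOT NULL columns excluded).
physicians: 5 nullable (physician_id, specialty, name, cost, status — PK none and explicit NOT NULL columns excluded).
medications: 5 nullable (refills, severity, date, medication_id, provider — PK (policy_no, room, specialty) and explicit NOT NULL columns excluded).
Total: 3 + 1 + 5 + 5 = 14.

14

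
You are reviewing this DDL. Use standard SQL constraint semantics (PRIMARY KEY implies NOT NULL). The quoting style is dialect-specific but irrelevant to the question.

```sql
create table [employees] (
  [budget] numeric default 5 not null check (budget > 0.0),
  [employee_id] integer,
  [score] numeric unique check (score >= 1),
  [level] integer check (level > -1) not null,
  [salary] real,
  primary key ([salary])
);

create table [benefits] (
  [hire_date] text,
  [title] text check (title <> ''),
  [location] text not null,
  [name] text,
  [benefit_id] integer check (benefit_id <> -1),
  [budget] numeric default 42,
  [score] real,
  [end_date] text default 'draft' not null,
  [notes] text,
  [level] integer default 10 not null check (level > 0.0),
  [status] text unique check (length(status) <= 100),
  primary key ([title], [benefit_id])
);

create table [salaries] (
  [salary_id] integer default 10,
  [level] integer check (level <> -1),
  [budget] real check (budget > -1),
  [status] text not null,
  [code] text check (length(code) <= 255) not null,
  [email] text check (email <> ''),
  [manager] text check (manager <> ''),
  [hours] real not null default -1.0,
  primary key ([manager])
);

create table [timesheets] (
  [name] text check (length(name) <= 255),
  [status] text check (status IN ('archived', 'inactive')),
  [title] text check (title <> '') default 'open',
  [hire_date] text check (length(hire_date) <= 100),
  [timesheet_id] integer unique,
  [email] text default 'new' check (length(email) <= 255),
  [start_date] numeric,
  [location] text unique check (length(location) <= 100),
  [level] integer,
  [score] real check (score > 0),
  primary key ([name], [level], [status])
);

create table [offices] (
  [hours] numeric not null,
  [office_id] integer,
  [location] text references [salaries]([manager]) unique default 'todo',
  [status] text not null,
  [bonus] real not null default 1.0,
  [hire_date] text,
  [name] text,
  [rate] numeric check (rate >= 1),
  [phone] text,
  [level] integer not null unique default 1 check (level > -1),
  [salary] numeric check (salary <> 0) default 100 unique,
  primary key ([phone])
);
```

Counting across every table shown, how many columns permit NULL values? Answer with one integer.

employees: 2 nullable (employee_id, score — PK (salary) and explicit NOT NULL columns excluded).
benefits: 6 nullable (hire_date, name, budget, score, notes, status — PK (title, benefit_id) and explicit NOT NULL columns excluded).
salaries: 4 nullable (salary_id, level, budget, email — PK (manager) and explicit NOT NULL columns excluded).
timesheets: 7 nullable (title, hire_date, timesheet_id, email, start_date, location, score — PK (name, level, status) and explicit NOT NULL columns excluded).
offices: 6 nullable (office_id, location, hire_date, name, rate, salary — PK (phone) and explicit NOT NULL columns excluded).
Total: 2 + 6 + 4 + 7 + 6 = 25.

25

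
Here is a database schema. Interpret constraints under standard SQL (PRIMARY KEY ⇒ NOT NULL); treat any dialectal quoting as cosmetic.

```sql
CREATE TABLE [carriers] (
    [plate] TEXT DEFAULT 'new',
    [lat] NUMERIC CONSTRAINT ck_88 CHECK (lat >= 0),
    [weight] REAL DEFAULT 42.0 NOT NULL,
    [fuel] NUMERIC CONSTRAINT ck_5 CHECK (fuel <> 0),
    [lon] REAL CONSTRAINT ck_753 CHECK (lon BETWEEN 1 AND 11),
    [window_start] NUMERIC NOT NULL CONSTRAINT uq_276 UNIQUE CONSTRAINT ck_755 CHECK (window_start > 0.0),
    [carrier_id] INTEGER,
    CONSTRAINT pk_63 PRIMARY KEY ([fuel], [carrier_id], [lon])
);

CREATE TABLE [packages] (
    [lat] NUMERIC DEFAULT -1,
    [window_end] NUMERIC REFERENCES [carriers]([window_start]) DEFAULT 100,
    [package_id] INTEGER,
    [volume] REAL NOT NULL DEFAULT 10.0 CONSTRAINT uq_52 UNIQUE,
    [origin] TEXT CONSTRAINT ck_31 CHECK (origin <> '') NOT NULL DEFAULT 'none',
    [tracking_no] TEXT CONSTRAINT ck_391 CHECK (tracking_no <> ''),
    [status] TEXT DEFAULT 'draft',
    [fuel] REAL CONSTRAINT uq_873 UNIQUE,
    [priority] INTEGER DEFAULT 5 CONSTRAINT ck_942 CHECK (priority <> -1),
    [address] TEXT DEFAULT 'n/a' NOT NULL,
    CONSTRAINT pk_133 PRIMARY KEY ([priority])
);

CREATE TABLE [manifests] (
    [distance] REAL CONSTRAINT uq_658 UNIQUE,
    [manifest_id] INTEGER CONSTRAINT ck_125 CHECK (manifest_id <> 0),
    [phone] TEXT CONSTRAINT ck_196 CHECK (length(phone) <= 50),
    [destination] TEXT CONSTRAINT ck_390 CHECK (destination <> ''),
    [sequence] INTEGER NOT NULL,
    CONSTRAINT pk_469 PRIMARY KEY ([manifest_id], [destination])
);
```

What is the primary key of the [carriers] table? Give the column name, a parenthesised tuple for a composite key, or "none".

(fuel, carrier_id, lon)

A table-level PRIMARY KEY clause names 3 columns: fuel, carrier_id, lon.
This is a composite key — the combination is unique, not each column individually.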